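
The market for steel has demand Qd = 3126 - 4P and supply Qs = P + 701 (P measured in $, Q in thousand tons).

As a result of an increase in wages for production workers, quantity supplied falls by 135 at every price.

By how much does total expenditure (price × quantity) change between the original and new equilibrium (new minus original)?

-23274

Original equilibrium: 3126 - 4P = P + 701 gives 2425 = 5P, so P = 485 and Q = 1186.
With the change applied: demand Qd = 3126 - 4P, supply Qs = P + 566.
Equate the new curves: 3126 - 4P = P + 566, giving 2560 = 5P, P = 512, Q = 1078.
Expenditure moves from 485×1186 = 575210 to 512×1078 = 551936; change = -23274.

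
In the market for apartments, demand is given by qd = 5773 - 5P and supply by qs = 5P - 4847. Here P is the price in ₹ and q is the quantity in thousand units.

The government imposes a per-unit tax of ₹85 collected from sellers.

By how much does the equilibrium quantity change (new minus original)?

Original equilibrium: 5773 - 5P = 5P - 4847 gives 10620 = 10P, so P = 1062 and q = 463.
Since sellers keep the price net of the tax, the effective supply curve becomes qs = 5P - 5272.
Equate the new curves: 5773 - 5P = 5P - 5272, giving 11045 = 10P, P = 1104.5, q = 250.5.
Δq = 250.5 − 463 = -212.5.

-212.5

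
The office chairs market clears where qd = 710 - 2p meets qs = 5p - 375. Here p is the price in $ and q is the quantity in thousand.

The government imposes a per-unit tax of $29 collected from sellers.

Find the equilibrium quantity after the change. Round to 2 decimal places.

Original equilibrium: 710 - 2p = 5p - 375 gives 1085 = 7p, so p = 155 and q = 400.
Since sellers keep the price net of the tax, the effective supply curve becomes qs = 5p - 520.
New equilibrium: 710 - 2p = 5p - 520 ⇒ 1230 = 7p ⇒ p = 1230/7 ≈ 175.7143, q = 2510/7 ≈ 358.5714.

358.57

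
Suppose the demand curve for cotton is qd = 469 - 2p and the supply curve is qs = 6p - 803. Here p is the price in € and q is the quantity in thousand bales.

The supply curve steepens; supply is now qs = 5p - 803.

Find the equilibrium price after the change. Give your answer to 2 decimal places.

181.71

Solve the original market: 469 - 2p = 6p - 803, hence p = 159 and q = 151.
The new curves are qd = 469 - 2p (demand) and qs = 5p - 803 (supply).
Setting them equal: 469 - 2p = 5p - 803 → 1272 = 7p, so p = 1272/7 ≈ 181.7143 and q = 739/7 ≈ 105.5714.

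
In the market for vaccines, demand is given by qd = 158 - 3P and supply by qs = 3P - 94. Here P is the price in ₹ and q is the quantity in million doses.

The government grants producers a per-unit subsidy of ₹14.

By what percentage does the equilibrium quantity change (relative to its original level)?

+65.625

Original equilibrium: 158 - 3P = 3P - 94 gives 252 = 6P, so P = 42 and q = 32.
Since sellers receive the price plus the subsidy, the effective supply curve becomes qs = 3P - 52.
Equate the new curves: 158 - 3P = 3P - 52, giving 210 = 6P, P = 35, q = 53.
%Δq = (53 − 32) / 32 × 100 = +65.625%.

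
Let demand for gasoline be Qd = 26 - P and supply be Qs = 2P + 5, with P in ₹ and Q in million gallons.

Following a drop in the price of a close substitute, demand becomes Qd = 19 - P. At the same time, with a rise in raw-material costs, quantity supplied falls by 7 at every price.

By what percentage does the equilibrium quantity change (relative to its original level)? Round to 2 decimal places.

Before the shock: 26 - P = 2P + 5 ⇒ 21 = 3P ⇒ P = 7, Q = 19.
With the change applied: demand Qd = 19 - P, supply Qs = 2P - 2.
Setting them equal: 19 - P = 2P - 2 → 21 = 3P, so P = 7 and Q = 12.
%ΔQ = (12 − 19) / 19 × 100 = -36.84%.

-36.84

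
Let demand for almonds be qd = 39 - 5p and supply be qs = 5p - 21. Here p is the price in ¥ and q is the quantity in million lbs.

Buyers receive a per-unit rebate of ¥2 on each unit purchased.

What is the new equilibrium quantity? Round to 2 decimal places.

Initially, 39 - 5p = 5p - 21, so 60 = 10p and p = 6, q = 9.
Since buyers' out-of-pocket price is the market price minus the rebate, the effective demand curve becomes qd = 49 - 5p.
Setting them equal: 49 - 5p = 5p - 21 → 70 = 10p, so p = 7 and q = 14.

14.00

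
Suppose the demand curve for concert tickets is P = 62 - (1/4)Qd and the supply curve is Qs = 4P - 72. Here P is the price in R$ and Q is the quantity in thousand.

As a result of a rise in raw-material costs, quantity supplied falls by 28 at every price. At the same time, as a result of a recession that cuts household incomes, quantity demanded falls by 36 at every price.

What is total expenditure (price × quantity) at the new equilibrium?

2184

Original equilibrium: 248 - 4P = 4P - 72 gives 320 = 8P, so P = 40 and Q = 88.
The shock moves the curves to Qd = 212 - 4P and Qs = 4P - 100.
New equilibrium: 212 - 4P = 4P - 100 ⇒ 312 = 8P ⇒ P = 39, Q = 56.
New expenditure = 39 × 56 = 2184.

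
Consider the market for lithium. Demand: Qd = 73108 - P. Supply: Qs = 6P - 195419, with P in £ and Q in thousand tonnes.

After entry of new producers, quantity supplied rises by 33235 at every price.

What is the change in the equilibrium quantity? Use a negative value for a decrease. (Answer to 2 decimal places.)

+4747.86

Initially, 73108 - P = 6P - 195419, so 268527 = 7P and P = 38361, Q = 34747.
With the change applied: demand Qd = 73108 - P, supply Qs = 6P - 162184.
Clearing the new market: 73108 - P = 6P - 162184, so P = 235292/7 ≈ 33613.1429 and Q = 276464/7 ≈ 39494.8571.
ΔQ = 39494.8571 − 34747 = +4747.86.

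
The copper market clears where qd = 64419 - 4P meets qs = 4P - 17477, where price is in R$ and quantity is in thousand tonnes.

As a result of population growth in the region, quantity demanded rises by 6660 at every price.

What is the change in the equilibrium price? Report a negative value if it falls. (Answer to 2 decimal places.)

+832.50

Original equilibrium: 64419 - 4P = 4P - 17477 gives 81896 = 8P, so P = 10237 and q = 23471.
With the change applied: demand qd = 71079 - 4P, supply qs = 4P - 17477.
Clearing the new market: 71079 - 4P = 4P - 17477, so P = 11069.5 and q = 26801.
ΔP = 11069.5 − 10237 = +832.50.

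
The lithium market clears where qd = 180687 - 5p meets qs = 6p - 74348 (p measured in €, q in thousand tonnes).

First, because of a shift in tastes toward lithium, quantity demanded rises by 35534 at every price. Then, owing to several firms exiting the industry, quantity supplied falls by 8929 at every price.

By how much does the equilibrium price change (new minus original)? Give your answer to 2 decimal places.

Before the shock: 180687 - 5p = 6p - 74348 ⇒ 255035 = 11p ⇒ p = 23185, q = 64762.
After the shift, demand is qd = 216221 - 5p and supply is qs = 6p - 83277.
Clearing the new market: 216221 - 5p = 6p - 83277, so p = 299498/11 ≈ 27227.0909 and q = 880941/11 ≈ 80085.5455.
Δp = 27227.0909 − 23185 = +4042.09.

+4042.09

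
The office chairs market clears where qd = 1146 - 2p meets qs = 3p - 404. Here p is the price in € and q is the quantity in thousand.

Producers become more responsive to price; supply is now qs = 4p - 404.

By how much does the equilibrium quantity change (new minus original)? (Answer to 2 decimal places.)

Original equilibrium: 1146 - 2p = 3p - 404 gives 1550 = 5p, so p = 310 and q = 526.
With the change applied: demand qd = 1146 - 2p, supply qs = 4p - 404.
New equilibrium: 1146 - 2p = 4p - 404 ⇒ 1550 = 6p ⇒ p = 775/3 ≈ 258.3333, q = 1888/3 ≈ 629.3333.
Δq = 629.3333 − 526 = +103.33.

+103.33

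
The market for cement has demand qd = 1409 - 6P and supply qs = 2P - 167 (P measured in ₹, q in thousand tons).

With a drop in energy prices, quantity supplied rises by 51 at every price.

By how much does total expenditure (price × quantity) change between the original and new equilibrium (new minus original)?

Original equilibrium: 1409 - 6P = 2P - 167 gives 1576 = 8P, so P = 197 and q = 227.
The shock moves the curves to qd = 1409 - 6P and qs = 2P - 116.
Setting them equal: 1409 - 6P = 2P - 116 → 1525 = 8P, so P = 190.625 and q = 265.25.
Expenditure moves from 197×227 = 44719 to 190.625×265.25 = 50563.28125; change = +5844.28125.

+5844.28125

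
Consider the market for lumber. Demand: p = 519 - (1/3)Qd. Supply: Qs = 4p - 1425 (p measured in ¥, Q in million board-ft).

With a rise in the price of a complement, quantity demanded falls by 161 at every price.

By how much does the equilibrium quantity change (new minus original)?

-92

Solve the original market: 1557 - 3p = 4p - 1425, hence p = 426 and Q = 279.
The shock moves the curves to Qd = 1396 - 3p and Qs = 4p - 1425.
Clearing the new market: 1396 - 3p = 4p - 1425, so p = 403 and Q = 187.
ΔQ = 187 − 279 = -92.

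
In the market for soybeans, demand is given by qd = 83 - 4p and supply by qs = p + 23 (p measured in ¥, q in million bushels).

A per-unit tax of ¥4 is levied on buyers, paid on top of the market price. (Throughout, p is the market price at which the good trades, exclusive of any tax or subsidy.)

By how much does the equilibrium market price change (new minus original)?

Solve the original market: 83 - 4p = p + 23, hence p = 12 and q = 35.
Since buyers pay the price plus the tax, the effective demand curve becomes qd = 67 - 4p.
Clearing the new market: 67 - 4p = p + 23, so p = 8.8 and q = 31.8.
Δp = 8.8 − 12 = -3.2.

-3.2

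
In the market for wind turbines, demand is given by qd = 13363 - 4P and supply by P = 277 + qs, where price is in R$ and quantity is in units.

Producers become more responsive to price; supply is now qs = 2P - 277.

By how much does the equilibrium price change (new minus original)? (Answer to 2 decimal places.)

-454.67

Initially, 13363 - 4P = P - 277, so 13640 = 5P and P = 2728, q = 2451.
With the change applied: demand qd = 13363 - 4P, supply qs = 2P - 277.
New equilibrium: 13363 - 4P = 2P - 277 ⇒ 13640 = 6P ⇒ P = 6820/3 ≈ 2273.3333, q = 12809/3 ≈ 4269.6667.
ΔP = 2273.3333 − 2728 = -454.67.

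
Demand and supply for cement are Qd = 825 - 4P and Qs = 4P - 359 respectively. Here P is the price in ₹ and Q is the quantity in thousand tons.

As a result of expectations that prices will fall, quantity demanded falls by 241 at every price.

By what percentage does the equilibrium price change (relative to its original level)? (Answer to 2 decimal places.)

-20.35

Original equilibrium: 825 - 4P = 4P - 359 gives 1184 = 8P, so P = 148 and Q = 233.
With the change applied: demand Qd = 584 - 4P, supply Qs = 4P - 359.
Clearing the new market: 584 - 4P = 4P - 359, so P = 117.875 and Q = 112.5.
%ΔP = (117.875 − 148) / 148 × 100 = -20.35%.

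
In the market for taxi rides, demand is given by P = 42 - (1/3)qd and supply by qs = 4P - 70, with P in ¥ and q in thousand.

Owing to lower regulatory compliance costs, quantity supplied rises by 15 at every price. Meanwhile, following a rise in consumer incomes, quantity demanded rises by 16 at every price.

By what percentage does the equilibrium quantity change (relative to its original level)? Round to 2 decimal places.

+37.07

Solve the original market: 126 - 3P = 4P - 70, hence P = 28 and q = 42.
After the shift, demand is qd = 142 - 3P and supply is qs = 4P - 55.
New equilibrium: 142 - 3P = 4P - 55 ⇒ 197 = 7P ⇒ P = 197/7 ≈ 28.1429, q = 403/7 ≈ 57.5714.
%Δq = (57.5714 − 42) / 42 × 100 = +37.07%.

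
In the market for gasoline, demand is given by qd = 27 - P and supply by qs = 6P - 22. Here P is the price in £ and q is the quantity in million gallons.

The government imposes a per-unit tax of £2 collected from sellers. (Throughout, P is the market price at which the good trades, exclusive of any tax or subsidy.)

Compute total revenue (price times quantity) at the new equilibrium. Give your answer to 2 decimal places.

Before the shock: 27 - P = 6P - 22 ⇒ 49 = 7P ⇒ P = 7, q = 20.
Since sellers keep the price net of the tax, the effective supply curve becomes qs = 6P - 34.
Equate the new curves: 27 - P = 6P - 34, giving 61 = 7P, P = 61/7 ≈ 8.7143, q = 128/7 ≈ 18.2857.
New expenditure = 8.7143 × 18.2857 = 159.35.

159.35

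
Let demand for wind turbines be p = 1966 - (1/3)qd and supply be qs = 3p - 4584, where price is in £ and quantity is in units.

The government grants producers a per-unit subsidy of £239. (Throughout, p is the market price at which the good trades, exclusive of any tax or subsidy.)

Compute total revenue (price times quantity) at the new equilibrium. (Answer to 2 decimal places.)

1652726.25

Before the shock: 5898 - 3p = 3p - 4584 ⇒ 10482 = 6p ⇒ p = 1747, q = 657.
Since sellers receive the price plus the subsidy, the effective supply curve becomes qs = 3p - 3867.
Clearing the new market: 5898 - 3p = 3p - 3867, so p = 1627.5 and q = 1015.5.
New expenditure = 1627.5 × 1015.5 = 1652726.25.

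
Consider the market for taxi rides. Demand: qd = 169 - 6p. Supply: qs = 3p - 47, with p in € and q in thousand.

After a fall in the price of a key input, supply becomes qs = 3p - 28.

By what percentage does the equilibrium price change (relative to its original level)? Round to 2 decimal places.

Original equilibrium: 169 - 6p = 3p - 47 gives 216 = 9p, so p = 24 and q = 25.
The shock moves the curves to qd = 169 - 6p and qs = 3p - 28.
Clearing the new market: 169 - 6p = 3p - 28, so p = 197/9 ≈ 21.8889 and q = 113/3 ≈ 37.6667.
%Δp = (21.8889 − 24) / 24 × 100 = -8.80%.

-8.80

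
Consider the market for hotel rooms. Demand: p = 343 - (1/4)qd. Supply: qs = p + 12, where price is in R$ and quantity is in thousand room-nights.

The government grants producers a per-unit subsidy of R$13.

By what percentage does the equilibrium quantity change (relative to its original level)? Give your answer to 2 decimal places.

Original equilibrium: 1372 - 4p = p + 12 gives 1360 = 5p, so p = 272 and q = 284.
Since sellers receive the price plus the subsidy, the effective supply curve becomes qs = p + 25.
New equilibrium: 1372 - 4p = p + 25 ⇒ 1347 = 5p ⇒ p = 269.4, q = 294.4.
%Δq = (294.4 − 284) / 284 × 100 = +3.66%.

+3.66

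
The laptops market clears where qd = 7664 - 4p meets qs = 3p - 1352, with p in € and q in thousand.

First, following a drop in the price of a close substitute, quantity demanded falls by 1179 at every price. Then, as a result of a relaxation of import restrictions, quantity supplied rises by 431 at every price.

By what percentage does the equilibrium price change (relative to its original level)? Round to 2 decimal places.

-17.86

Before the shock: 7664 - 4p = 3p - 1352 ⇒ 9016 = 7p ⇒ p = 1288, q = 2512.
The new curves are qd = 6485 - 4p (demand) and qs = 3p - 921 (supply).
Setting them equal: 6485 - 4p = 3p - 921 → 7406 = 7p, so p = 1058 and q = 2253.
%Δp = (1058 − 1288) / 1288 × 100 = -17.86%.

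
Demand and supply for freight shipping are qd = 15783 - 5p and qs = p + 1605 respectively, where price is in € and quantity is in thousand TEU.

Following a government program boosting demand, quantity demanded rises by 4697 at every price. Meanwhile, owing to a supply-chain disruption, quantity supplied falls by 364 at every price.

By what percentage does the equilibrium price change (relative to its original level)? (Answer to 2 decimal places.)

+35.70

Before the shock: 15783 - 5p = p + 1605 ⇒ 14178 = 6p ⇒ p = 2363, q = 3968.
After the shift, demand is qd = 20480 - 5p and supply is qs = p + 1241.
Setting them equal: 20480 - 5p = p + 1241 → 19239 = 6p, so p = 3206.5 and q = 4447.5.
%Δp = (3206.5 − 2363) / 2363 × 100 = +35.70%.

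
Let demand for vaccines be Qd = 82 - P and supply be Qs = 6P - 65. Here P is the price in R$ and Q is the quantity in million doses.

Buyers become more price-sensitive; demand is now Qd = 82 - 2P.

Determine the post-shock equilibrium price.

18.375

Solve the original market: 82 - P = 6P - 65, hence P = 21 and Q = 61.
The shock moves the curves to Qd = 82 - 2P and Qs = 6P - 65.
New equilibrium: 82 - 2P = 6P - 65 ⇒ 147 = 8P ⇒ P = 18.375, Q = 45.25.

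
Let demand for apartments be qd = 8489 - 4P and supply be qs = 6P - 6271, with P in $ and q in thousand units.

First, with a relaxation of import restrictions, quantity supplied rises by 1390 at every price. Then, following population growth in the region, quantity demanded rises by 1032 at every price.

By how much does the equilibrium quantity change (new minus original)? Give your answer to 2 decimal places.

+1175.20

Initially, 8489 - 4P = 6P - 6271, so 14760 = 10P and P = 1476, q = 2585.
After the shift, demand is qd = 9521 - 4P and supply is qs = 6P - 4881.
Equate the new curves: 9521 - 4P = 6P - 4881, giving 14402 = 10P, P = 1440.2, q = 3760.2.
Δq = 3760.2 − 2585 = +1175.20.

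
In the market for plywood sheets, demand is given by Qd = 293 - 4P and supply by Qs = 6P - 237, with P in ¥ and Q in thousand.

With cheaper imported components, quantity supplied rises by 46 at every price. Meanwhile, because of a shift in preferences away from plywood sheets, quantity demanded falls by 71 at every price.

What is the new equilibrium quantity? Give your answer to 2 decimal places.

56.80

Original equilibrium: 293 - 4P = 6P - 237 gives 530 = 10P, so P = 53 and Q = 81.
After the shift, demand is Qd = 222 - 4P and supply is Qs = 6P - 191.
New equilibrium: 222 - 4P = 6P - 191 ⇒ 413 = 10P ⇒ P = 41.3, Q = 56.8.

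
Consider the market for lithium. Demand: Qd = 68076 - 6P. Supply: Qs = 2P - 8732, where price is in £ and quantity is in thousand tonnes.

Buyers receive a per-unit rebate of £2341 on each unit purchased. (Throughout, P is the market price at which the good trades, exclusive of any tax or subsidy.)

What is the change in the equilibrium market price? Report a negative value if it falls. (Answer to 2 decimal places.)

Before the shock: 68076 - 6P = 2P - 8732 ⇒ 76808 = 8P ⇒ P = 9601, Q = 10470.
Since buyers' out-of-pocket price is the market price minus the rebate, the effective demand curve becomes Qd = 82122 - 6P.
Equate the new curves: 82122 - 6P = 2P - 8732, giving 90854 = 8P, P = 11356.75, Q = 13981.5.
ΔP = 11356.75 − 9601 = +1755.75.

+1755.75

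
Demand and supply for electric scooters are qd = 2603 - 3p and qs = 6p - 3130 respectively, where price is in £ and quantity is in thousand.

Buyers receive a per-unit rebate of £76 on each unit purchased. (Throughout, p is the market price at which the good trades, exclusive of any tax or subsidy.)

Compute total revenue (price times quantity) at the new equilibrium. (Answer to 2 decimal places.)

Solve the original market: 2603 - 3p = 6p - 3130, hence p = 637 and q = 692.
Since buyers' out-of-pocket price is the market price minus the rebate, the effective demand curve becomes qd = 2831 - 3p.
Setting them equal: 2831 - 3p = 6p - 3130 → 5961 = 9p, so p = 1987/3 ≈ 662.3333 and q = 844.
New expenditure = 662.3333 × 844 = 559009.33.

559009.33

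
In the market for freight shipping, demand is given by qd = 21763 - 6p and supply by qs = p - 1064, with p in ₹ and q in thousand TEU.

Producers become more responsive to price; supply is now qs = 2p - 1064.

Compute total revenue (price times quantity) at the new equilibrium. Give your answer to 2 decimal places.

13247506.78

Solve the original market: 21763 - 6p = p - 1064, hence p = 3261 and q = 2197.
The shock moves the curves to qd = 21763 - 6p and qs = 2p - 1064.
Setting them equal: 21763 - 6p = 2p - 1064 → 22827 = 8p, so p = 2853.375 and q = 4642.75.
New expenditure = 2853.375 × 4642.75 = 13247506.78.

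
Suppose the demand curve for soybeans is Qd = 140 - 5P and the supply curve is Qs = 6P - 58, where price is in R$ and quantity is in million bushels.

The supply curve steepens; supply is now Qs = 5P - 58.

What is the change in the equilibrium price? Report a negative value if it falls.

Solve the original market: 140 - 5P = 6P - 58, hence P = 18 and Q = 50.
The shock moves the curves to Qd = 140 - 5P and Qs = 5P - 58.
Clearing the new market: 140 - 5P = 5P - 58, so P = 19.8 and Q = 41.
ΔP = 19.8 − 18 = +1.8.

+1.8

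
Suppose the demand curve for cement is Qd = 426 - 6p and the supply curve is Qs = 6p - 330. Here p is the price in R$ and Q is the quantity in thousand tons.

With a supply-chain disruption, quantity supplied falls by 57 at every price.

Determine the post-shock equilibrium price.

67.75

Solve the original market: 426 - 6p = 6p - 330, hence p = 63 and Q = 48.
After the shift, demand is Qd = 426 - 6p and supply is Qs = 6p - 387.
Setting them equal: 426 - 6p = 6p - 387 → 813 = 12p, so p = 67.75 and Q = 19.5.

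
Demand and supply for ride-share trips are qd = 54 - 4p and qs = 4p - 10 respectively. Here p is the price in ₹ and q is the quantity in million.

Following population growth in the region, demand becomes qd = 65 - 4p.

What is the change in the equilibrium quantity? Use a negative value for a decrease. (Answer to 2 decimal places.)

+5.50

Solve the original market: 54 - 4p = 4p - 10, hence p = 8 and q = 22.
The shock moves the curves to qd = 65 - 4p and qs = 4p - 10.
Setting them equal: 65 - 4p = 4p - 10 → 75 = 8p, so p = 9.375 and q = 27.5.
Δq = 27.5 − 22 = +5.50.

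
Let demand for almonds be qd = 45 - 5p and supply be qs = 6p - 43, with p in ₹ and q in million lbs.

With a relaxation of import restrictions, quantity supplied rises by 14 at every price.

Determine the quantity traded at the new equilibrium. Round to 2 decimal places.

Before the shock: 45 - 5p = 6p - 43 ⇒ 88 = 11p ⇒ p = 8, q = 5.
With the change applied: demand qd = 45 - 5p, supply qs = 6p - 29.
Clearing the new market: 45 - 5p = 6p - 29, so p = 74/11 ≈ 6.7273 and q = 125/11 ≈ 11.3636.

11.36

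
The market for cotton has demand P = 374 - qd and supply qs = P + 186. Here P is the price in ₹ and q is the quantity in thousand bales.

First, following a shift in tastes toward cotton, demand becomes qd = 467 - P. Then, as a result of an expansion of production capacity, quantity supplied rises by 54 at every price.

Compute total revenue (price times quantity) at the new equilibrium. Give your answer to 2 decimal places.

Original equilibrium: 374 - P = P + 186 gives 188 = 2P, so P = 94 and q = 280.
With the change applied: demand qd = 467 - P, supply qs = P + 240.
Equate the new curves: 467 - P = P + 240, giving 227 = 2P, P = 113.5, q = 353.5.
New expenditure = 113.5 × 353.5 = 40122.25.

40122.25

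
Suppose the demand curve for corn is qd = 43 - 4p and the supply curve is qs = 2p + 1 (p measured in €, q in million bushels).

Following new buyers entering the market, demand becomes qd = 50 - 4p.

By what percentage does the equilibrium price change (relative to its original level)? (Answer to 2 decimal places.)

Solve the original market: 43 - 4p = 2p + 1, hence p = 7 and q = 15.
With the change applied: demand qd = 50 - 4p, supply qs = 2p + 1.
New equilibrium: 50 - 4p = 2p + 1 ⇒ 49 = 6p ⇒ p = 49/6 ≈ 8.1667, q = 52/3 ≈ 17.3333.
%Δp = (8.1667 − 7) / 7 × 100 = +16.67%.

+16.67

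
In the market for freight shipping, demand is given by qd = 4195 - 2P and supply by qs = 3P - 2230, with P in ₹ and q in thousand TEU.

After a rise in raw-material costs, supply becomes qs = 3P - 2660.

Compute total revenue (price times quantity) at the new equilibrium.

1992063

Original equilibrium: 4195 - 2P = 3P - 2230 gives 6425 = 5P, so P = 1285 and q = 1625.
The shock moves the curves to qd = 4195 - 2P and qs = 3P - 2660.
Equate the new curves: 4195 - 2P = 3P - 2660, giving 6855 = 5P, P = 1371, q = 1453.
New expenditure = 1371 × 1453 = 1992063.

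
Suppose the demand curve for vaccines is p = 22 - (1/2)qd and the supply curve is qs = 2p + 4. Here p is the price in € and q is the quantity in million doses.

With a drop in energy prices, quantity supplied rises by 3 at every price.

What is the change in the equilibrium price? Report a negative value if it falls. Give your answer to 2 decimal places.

-0.75

Before the shock: 44 - 2p = 2p + 4 ⇒ 40 = 4p ⇒ p = 10, q = 24.
With the change applied: demand qd = 44 - 2p, supply qs = 2p + 7.
Equate the new curves: 44 - 2p = 2p + 7, giving 37 = 4p, p = 9.25, q = 25.5.
Δp = 9.25 − 10 = -0.75.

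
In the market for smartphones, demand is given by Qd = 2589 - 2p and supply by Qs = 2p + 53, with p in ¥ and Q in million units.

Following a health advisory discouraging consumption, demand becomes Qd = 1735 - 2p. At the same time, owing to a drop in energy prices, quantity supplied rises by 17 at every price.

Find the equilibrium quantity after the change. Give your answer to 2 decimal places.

Solve the original market: 2589 - 2p = 2p + 53, hence p = 634 and Q = 1321.
The shock moves the curves to Qd = 1735 - 2p and Qs = 2p + 70.
New equilibrium: 1735 - 2p = 2p + 70 ⇒ 1665 = 4p ⇒ p = 416.25, Q = 902.5.

902.50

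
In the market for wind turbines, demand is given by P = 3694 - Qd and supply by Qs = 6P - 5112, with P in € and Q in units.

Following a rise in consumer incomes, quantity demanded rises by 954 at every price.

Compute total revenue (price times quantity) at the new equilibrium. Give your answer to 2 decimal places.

Original equilibrium: 3694 - P = 6P - 5112 gives 8806 = 7P, so P = 1258 and Q = 2436.
The new curves are Qd = 4648 - P (demand) and Qs = 6P - 5112 (supply).
Clearing the new market: 4648 - P = 6P - 5112, so P = 9760/7 ≈ 1394.2857 and Q = 22776/7 ≈ 3253.7143.
New expenditure = 1394.2857 × 3253.7143 = 4536607.35.

4536607.35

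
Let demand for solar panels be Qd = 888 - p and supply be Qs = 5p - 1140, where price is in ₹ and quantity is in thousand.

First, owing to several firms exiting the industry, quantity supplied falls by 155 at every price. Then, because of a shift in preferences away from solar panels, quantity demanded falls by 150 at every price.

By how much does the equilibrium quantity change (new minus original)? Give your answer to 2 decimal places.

-150.83

Original equilibrium: 888 - p = 5p - 1140 gives 2028 = 6p, so p = 338 and Q = 550.
After the shift, demand is Qd = 738 - p and supply is Qs = 5p - 1295.
Clearing the new market: 738 - p = 5p - 1295, so p = 2033/6 ≈ 338.8333 and Q = 2395/6 ≈ 399.1667.
ΔQ = 399.1667 − 550 = -150.83.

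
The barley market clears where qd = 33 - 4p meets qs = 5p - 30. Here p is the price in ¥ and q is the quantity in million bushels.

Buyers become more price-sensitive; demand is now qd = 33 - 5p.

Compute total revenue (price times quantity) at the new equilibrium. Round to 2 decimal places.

Solve the original market: 33 - 4p = 5p - 30, hence p = 7 and q = 5.
The shock moves the curves to qd = 33 - 5p and qs = 5p - 30.
New equilibrium: 33 - 5p = 5p - 30 ⇒ 63 = 10p ⇒ p = 6.3, q = 1.5.
New expenditure = 6.3 × 1.5 = 9.45.

9.45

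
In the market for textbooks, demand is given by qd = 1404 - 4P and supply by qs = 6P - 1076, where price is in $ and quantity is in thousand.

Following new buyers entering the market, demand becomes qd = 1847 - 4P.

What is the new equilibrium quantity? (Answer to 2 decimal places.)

Original equilibrium: 1404 - 4P = 6P - 1076 gives 2480 = 10P, so P = 248 and q = 412.
After the shift, demand is qd = 1847 - 4P and supply is qs = 6P - 1076.
Equate the new curves: 1847 - 4P = 6P - 1076, giving 2923 = 10P, P = 292.3, q = 677.8.

677.80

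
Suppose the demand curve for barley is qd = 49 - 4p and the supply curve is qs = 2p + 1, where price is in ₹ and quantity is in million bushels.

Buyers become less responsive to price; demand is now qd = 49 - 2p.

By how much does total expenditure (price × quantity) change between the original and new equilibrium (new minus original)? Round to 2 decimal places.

Initially, 49 - 4p = 2p + 1, so 48 = 6p and p = 8, q = 17.
After the shift, demand is qd = 49 - 2p and supply is qs = 2p + 1.
New equilibrium: 49 - 2p = 2p + 1 ⇒ 48 = 4p ⇒ p = 12, q = 25.
Expenditure moves from 8×17 = 136 to 12×25 = 300; change = +164.00.

+164.00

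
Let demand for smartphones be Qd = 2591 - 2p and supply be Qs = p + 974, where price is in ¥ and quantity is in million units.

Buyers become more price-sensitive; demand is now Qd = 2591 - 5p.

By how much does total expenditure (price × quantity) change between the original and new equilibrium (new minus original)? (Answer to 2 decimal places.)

Before the shock: 2591 - 2p = p + 974 ⇒ 1617 = 3p ⇒ p = 539, Q = 1513.
The shock moves the curves to Qd = 2591 - 5p and Qs = p + 974.
New equilibrium: 2591 - 5p = p + 974 ⇒ 1617 = 6p ⇒ p = 269.5, Q = 1243.5.
Expenditure moves from 539×1513 = 815507 to 269.5×1243.5 = 335123.25; change = -480383.75.

-480383.75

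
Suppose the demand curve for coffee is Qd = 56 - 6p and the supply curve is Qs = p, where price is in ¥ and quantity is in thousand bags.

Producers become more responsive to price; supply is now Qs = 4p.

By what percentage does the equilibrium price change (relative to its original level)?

-30

Before the shock: 56 - 6p = p ⇒ 56 = 7p ⇒ p = 8, Q = 8.
After the shift, demand is Qd = 56 - 6p and supply is Qs = 4p.
New equilibrium: 56 - 6p = 4p ⇒ 56 = 10p ⇒ p = 5.6, Q = 22.4.
%Δp = (5.6 − 8) / 8 × 100 = -30%.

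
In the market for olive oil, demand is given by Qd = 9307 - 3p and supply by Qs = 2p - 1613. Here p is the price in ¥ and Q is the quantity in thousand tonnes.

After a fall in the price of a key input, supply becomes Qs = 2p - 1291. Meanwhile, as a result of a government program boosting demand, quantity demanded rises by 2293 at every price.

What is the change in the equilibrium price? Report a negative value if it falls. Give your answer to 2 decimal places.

Solve the original market: 9307 - 3p = 2p - 1613, hence p = 2184 and Q = 2755.
With the change applied: demand Qd = 11600 - 3p, supply Qs = 2p - 1291.
Clearing the new market: 11600 - 3p = 2p - 1291, so p = 2578.2 and Q = 3865.4.
Δp = 2578.2 − 2184 = +394.20.

+394.20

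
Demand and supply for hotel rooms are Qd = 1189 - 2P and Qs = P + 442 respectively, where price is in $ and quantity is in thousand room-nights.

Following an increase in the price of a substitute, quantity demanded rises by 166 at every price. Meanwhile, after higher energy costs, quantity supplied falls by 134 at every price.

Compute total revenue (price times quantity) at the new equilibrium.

Original equilibrium: 1189 - 2P = P + 442 gives 747 = 3P, so P = 249 and Q = 691.
With the change applied: demand Qd = 1355 - 2P, supply Qs = P + 308.
Setting them equal: 1355 - 2P = P + 308 → 1047 = 3P, so P = 349 and Q = 657.
New expenditure = 349 × 657 = 229293.

229293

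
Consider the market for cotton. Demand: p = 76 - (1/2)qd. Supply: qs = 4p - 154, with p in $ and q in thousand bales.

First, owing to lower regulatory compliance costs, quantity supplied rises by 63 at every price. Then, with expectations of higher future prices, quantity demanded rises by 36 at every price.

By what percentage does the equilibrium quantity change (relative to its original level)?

Initially, 152 - 2p = 4p - 154, so 306 = 6p and p = 51, q = 50.
After the shift, demand is qd = 188 - 2p and supply is qs = 4p - 91.
Setting them equal: 188 - 2p = 4p - 91 → 279 = 6p, so p = 46.5 and q = 95.
%Δq = (95 − 50) / 50 × 100 = +90%.

+90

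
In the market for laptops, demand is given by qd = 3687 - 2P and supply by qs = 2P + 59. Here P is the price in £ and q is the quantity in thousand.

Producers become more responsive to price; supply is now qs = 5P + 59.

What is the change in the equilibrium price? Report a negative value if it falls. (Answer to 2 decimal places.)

Original equilibrium: 3687 - 2P = 2P + 59 gives 3628 = 4P, so P = 907 and q = 1873.
The new curves are qd = 3687 - 2P (demand) and qs = 5P + 59 (supply).
Clearing the new market: 3687 - 2P = 5P + 59, so P = 3628/7 ≈ 518.2857 and q = 18553/7 ≈ 2650.4286.
ΔP = 518.2857 − 907 = -388.71.

-388.71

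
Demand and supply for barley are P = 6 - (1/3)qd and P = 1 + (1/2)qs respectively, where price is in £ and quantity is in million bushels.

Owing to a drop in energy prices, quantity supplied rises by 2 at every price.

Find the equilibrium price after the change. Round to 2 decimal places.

Initially, 18 - 3P = 2P - 2, so 20 = 5P and P = 4, q = 6.
The new curves are qd = 18 - 3P (demand) and qs = 2P (supply).
Equate the new curves: 18 - 3P = 2P, giving 18 = 5P, P = 3.6, q = 7.2.

3.60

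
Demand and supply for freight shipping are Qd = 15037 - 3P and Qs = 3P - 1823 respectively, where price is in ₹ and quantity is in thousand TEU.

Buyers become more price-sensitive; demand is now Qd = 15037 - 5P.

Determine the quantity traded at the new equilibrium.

Solve the original market: 15037 - 3P = 3P - 1823, hence P = 2810 and Q = 6607.
After the shift, demand is Qd = 15037 - 5P and supply is Qs = 3P - 1823.
Clearing the new market: 15037 - 5P = 3P - 1823, so P = 2107.5 and Q = 4499.5.

4499.5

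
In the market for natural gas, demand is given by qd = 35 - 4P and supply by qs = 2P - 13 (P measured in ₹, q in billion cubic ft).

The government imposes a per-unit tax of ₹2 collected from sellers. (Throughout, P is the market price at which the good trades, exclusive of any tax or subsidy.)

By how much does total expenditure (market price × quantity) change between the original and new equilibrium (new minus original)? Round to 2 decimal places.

-21.11

Original equilibrium: 35 - 4P = 2P - 13 gives 48 = 6P, so P = 8 and q = 3.
Since sellers keep the price net of the tax, the effective supply curve becomes qs = 2P - 17.
Equate the new curves: 35 - 4P = 2P - 17, giving 52 = 6P, P = 26/3 ≈ 8.6667, q = 1/3 ≈ 0.3333.
Expenditure moves from 8×3 = 24 to 8.6667×0.3333 = 2.8889; change = -21.11.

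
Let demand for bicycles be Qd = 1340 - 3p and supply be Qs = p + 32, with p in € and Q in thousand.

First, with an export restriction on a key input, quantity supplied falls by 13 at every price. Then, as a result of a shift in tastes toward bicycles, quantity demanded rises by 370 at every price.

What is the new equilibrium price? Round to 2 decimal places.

422.75

Original equilibrium: 1340 - 3p = p + 32 gives 1308 = 4p, so p = 327 and Q = 359.
After the shift, demand is Qd = 1710 - 3p and supply is Qs = p + 19.
Equate the new curves: 1710 - 3p = p + 19, giving 1691 = 4p, p = 422.75, Q = 441.75.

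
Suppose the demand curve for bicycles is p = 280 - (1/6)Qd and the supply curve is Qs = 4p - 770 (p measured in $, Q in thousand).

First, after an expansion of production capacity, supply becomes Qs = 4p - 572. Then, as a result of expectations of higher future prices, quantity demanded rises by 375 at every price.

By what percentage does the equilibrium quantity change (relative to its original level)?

+128

Solve the original market: 1680 - 6p = 4p - 770, hence p = 245 and Q = 210.
After the shift, demand is Qd = 2055 - 6p and supply is Qs = 4p - 572.
Equate the new curves: 2055 - 6p = 4p - 572, giving 2627 = 10p, p = 262.7, Q = 478.8.
%ΔQ = (478.8 − 210) / 210 × 100 = +128%.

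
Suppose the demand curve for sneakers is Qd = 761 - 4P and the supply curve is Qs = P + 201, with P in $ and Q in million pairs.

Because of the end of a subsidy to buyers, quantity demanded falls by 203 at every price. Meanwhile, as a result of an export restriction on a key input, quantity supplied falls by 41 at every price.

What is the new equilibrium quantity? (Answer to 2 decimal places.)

Initially, 761 - 4P = P + 201, so 560 = 5P and P = 112, Q = 313.
The shock moves the curves to Qd = 558 - 4P and Qs = P + 160.
Clearing the new market: 558 - 4P = P + 160, so P = 79.6 and Q = 239.6.

239.60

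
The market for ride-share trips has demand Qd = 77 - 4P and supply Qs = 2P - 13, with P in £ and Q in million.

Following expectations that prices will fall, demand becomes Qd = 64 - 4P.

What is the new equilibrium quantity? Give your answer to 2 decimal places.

12.67

Before the shock: 77 - 4P = 2P - 13 ⇒ 90 = 6P ⇒ P = 15, Q = 17.
With the change applied: demand Qd = 64 - 4P, supply Qs = 2P - 13.
Clearing the new market: 64 - 4P = 2P - 13, so P = 77/6 ≈ 12.8333 and Q = 38/3 ≈ 12.6667.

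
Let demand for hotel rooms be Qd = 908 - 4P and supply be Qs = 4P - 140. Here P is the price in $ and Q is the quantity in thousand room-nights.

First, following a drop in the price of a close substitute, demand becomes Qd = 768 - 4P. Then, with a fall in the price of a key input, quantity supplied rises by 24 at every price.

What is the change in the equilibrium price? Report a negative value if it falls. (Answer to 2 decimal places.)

Solve the original market: 908 - 4P = 4P - 140, hence P = 131 and Q = 384.
The new curves are Qd = 768 - 4P (demand) and Qs = 4P - 116 (supply).
Clearing the new market: 768 - 4P = 4P - 116, so P = 110.5 and Q = 326.
ΔP = 110.5 − 131 = -20.50.

-20.50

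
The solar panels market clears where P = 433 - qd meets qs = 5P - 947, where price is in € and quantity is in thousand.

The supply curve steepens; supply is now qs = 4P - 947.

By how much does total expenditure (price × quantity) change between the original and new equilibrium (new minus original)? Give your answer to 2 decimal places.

-3358.00

Initially, 433 - P = 5P - 947, so 1380 = 6P and P = 230, q = 203.
After the shift, demand is qd = 433 - P and supply is qs = 4P - 947.
Equate the new curves: 433 - P = 4P - 947, giving 1380 = 5P, P = 276, q = 157.
Expenditure moves from 230×203 = 46690 to 276×157 = 43332; change = -3358.00.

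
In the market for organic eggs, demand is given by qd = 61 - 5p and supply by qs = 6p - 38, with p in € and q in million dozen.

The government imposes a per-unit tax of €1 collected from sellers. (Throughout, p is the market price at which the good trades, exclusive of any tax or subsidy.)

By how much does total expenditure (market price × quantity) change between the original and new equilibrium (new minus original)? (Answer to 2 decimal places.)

-17.31

Original equilibrium: 61 - 5p = 6p - 38 gives 99 = 11p, so p = 9 and q = 16.
Since sellers keep the price net of the tax, the effective supply curve becomes qs = 6p - 44.
Setting them equal: 61 - 5p = 6p - 44 → 105 = 11p, so p = 105/11 ≈ 9.5455 and q = 146/11 ≈ 13.2727.
Expenditure moves from 9×16 = 144 to 9.5455×13.2727 = 126.6942; change = -17.31.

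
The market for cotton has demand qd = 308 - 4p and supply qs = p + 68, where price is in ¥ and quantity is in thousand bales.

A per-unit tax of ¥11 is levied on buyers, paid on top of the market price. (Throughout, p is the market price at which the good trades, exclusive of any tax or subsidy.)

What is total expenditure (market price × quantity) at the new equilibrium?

Solve the original market: 308 - 4p = p + 68, hence p = 48 and q = 116.
Since buyers pay the price plus the tax, the effective demand curve becomes qd = 264 - 4p.
Setting them equal: 264 - 4p = p + 68 → 196 = 5p, so p = 39.2 and q = 107.2.
New expenditure = 39.2 × 107.2 = 4202.24.

4202.24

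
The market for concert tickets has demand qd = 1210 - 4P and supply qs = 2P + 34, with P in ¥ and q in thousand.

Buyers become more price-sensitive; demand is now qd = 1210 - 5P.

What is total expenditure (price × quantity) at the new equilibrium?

62160

Initially, 1210 - 4P = 2P + 34, so 1176 = 6P and P = 196, q = 426.
With the change applied: demand qd = 1210 - 5P, supply qs = 2P + 34.
New equilibrium: 1210 - 5P = 2P + 34 ⇒ 1176 = 7P ⇒ P = 168, q = 370.
New expenditure = 168 × 370 = 62160.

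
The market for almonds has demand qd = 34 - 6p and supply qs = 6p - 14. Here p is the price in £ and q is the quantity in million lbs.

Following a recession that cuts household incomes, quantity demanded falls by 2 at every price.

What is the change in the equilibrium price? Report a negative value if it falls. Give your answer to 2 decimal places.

-0.17

Before the shock: 34 - 6p = 6p - 14 ⇒ 48 = 12p ⇒ p = 4, q = 10.
After the shift, demand is qd = 32 - 6p and supply is qs = 6p - 14.
New equilibrium: 32 - 6p = 6p - 14 ⇒ 46 = 12p ⇒ p = 23/6 ≈ 3.8333, q = 9.
Δp = 3.8333 − 4 = -0.17.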